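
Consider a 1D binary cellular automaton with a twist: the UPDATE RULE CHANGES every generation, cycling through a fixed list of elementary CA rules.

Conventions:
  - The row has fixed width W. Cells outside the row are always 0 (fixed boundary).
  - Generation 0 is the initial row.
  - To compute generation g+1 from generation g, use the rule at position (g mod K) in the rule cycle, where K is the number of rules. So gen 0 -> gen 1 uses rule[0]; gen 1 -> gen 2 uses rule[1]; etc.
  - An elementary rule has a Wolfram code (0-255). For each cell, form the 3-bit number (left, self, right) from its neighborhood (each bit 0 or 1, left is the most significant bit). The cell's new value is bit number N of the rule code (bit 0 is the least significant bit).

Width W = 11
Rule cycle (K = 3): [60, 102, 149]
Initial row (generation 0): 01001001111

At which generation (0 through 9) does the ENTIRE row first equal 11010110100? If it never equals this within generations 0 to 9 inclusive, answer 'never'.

Answer: 8

Derivation:
Gen 0: 01001001111
Gen 1 (rule 60): 01101101000
Gen 2 (rule 102): 10110111000
Gen 3 (rule 149): 10000010111
Gen 4 (rule 60): 11000011100
Gen 5 (rule 102): 01000100100
Gen 6 (rule 149): 01110110111
Gen 7 (rule 60): 01001101100
Gen 8 (rule 102): 11010110100
Gen 9 (rule 149): 00010000111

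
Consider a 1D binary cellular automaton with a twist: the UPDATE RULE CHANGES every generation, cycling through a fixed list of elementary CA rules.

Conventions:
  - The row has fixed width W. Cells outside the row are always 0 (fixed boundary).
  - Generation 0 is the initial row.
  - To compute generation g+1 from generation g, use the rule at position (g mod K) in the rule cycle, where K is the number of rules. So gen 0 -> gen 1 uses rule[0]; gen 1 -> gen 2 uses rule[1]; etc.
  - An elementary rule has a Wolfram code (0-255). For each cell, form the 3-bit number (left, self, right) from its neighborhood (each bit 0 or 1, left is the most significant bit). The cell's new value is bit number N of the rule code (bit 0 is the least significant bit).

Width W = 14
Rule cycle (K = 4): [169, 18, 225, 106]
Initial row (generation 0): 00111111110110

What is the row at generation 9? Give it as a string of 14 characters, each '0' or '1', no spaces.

Answer: 10100100100000

Derivation:
Gen 0: 00111111110110
Gen 1 (rule 169): 10111111101100
Gen 2 (rule 18): 00000000000010
Gen 3 (rule 225): 11111111111000
Gen 4 (rule 106): 10000000001000
Gen 5 (rule 169): 00111111100011
Gen 6 (rule 18): 01000000010100
Gen 7 (rule 225): 00011111001001
Gen 8 (rule 106): 00110001010010
Gen 9 (rule 169): 10100100100000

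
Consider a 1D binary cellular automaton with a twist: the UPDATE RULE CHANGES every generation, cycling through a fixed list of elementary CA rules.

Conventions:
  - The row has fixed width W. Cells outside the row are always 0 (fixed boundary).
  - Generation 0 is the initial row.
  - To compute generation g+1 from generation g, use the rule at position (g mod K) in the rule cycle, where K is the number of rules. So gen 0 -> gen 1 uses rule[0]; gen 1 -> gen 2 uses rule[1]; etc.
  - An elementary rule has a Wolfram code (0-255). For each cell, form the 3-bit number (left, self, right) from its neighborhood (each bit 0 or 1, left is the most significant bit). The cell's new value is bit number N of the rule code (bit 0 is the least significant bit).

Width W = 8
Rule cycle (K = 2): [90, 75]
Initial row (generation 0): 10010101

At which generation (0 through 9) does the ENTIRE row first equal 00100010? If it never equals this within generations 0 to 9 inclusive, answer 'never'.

Answer: never

Derivation:
Gen 0: 10010101
Gen 1 (rule 90): 01100000
Gen 2 (rule 75): 11101111
Gen 3 (rule 90): 10101001
Gen 4 (rule 75): 00000010
Gen 5 (rule 90): 00000101
Gen 6 (rule 75): 11111000
Gen 7 (rule 90): 10001100
Gen 8 (rule 75): 00111101
Gen 9 (rule 90): 01100100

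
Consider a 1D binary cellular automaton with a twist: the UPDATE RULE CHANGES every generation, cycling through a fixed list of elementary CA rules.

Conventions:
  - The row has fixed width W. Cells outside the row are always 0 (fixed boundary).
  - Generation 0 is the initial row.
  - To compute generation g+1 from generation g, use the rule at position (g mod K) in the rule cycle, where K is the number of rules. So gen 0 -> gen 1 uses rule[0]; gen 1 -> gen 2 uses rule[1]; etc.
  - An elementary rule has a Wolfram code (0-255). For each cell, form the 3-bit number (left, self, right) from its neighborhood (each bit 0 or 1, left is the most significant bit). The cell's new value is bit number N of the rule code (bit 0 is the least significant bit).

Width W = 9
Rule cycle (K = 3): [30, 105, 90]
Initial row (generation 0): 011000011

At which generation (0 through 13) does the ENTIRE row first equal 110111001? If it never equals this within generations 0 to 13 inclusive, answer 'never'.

Answer: never

Derivation:
Gen 0: 011000011
Gen 1 (rule 30): 110100110
Gen 2 (rule 105): 111000110
Gen 3 (rule 90): 101101111
Gen 4 (rule 30): 101001000
Gen 5 (rule 105): 010000011
Gen 6 (rule 90): 101000111
Gen 7 (rule 30): 101101100
Gen 8 (rule 105): 011111101
Gen 9 (rule 90): 110000100
Gen 10 (rule 30): 101001110
Gen 11 (rule 105): 010001010
Gen 12 (rule 90): 101010001
Gen 13 (rule 30): 101011011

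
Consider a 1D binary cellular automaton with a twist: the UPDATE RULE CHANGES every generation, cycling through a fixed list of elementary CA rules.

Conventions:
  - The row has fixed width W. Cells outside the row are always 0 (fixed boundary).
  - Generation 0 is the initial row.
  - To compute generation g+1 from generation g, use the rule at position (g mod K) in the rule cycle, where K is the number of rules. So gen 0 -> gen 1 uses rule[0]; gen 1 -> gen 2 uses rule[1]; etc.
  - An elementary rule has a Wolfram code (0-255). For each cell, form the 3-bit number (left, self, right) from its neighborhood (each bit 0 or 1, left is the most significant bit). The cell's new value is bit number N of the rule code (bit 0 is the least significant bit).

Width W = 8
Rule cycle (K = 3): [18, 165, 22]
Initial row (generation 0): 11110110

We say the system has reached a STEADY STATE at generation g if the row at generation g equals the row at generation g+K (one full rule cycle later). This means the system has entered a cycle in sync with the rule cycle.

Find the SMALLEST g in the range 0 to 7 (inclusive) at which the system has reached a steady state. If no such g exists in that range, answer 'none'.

Gen 0: 11110110
Gen 1 (rule 18): 00000001
Gen 2 (rule 165): 11111101
Gen 3 (rule 22): 00000001
Gen 4 (rule 18): 00000010
Gen 5 (rule 165): 11111010
Gen 6 (rule 22): 00000011
Gen 7 (rule 18): 00000100
Gen 8 (rule 165): 11110101
Gen 9 (rule 22): 00000101
Gen 10 (rule 18): 00001000

Answer: none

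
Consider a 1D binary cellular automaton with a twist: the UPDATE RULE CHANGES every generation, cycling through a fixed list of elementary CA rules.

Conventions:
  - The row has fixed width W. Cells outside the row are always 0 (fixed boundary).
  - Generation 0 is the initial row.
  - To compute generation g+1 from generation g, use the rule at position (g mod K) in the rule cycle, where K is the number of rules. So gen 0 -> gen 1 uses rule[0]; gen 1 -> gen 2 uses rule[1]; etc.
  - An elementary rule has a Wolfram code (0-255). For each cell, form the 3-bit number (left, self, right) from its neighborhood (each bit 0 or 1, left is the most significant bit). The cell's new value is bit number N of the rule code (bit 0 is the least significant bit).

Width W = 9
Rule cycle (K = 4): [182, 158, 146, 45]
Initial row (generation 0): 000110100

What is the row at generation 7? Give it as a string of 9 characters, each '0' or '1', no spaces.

Gen 0: 000110100
Gen 1 (rule 182): 001001110
Gen 2 (rule 158): 011111101
Gen 3 (rule 146): 101111000
Gen 4 (rule 45): 111000011
Gen 5 (rule 182): 010100100
Gen 6 (rule 158): 110111110
Gen 7 (rule 146): 000011101

Answer: 000011101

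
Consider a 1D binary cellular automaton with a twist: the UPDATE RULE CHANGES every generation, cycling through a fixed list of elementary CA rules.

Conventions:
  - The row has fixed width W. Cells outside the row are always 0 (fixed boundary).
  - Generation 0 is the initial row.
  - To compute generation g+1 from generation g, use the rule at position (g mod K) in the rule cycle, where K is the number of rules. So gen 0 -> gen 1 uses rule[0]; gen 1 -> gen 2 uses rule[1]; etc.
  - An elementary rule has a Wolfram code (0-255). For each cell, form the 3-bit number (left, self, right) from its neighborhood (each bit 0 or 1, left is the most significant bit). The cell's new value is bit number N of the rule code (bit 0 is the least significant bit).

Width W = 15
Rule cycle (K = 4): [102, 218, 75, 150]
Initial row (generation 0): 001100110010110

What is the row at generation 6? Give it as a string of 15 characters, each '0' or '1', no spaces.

Answer: 111100010011100

Derivation:
Gen 0: 001100110010110
Gen 1 (rule 102): 010101010111010
Gen 2 (rule 218): 100000000111001
Gen 3 (rule 75): 001111111101010
Gen 4 (rule 150): 010111111001011
Gen 5 (rule 102): 111000001011101
Gen 6 (rule 218): 111100010011100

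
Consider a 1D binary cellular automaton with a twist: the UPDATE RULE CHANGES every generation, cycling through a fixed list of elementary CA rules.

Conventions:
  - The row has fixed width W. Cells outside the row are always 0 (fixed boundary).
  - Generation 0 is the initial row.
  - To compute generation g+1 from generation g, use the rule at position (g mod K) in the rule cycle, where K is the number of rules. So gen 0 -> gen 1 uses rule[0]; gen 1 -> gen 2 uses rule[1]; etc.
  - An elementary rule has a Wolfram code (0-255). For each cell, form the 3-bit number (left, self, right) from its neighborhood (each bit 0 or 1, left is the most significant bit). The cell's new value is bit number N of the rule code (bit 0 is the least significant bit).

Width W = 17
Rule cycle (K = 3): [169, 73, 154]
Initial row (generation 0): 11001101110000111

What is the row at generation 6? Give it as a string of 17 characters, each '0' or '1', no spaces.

Answer: 01000000110010100

Derivation:
Gen 0: 11001101110000111
Gen 1 (rule 169): 10001011100110110
Gen 2 (rule 73): 00100010100110110
Gen 3 (rule 154): 01010100011100101
Gen 4 (rule 169): 00101001011000010
Gen 5 (rule 73): 10000000011011000
Gen 6 (rule 154): 01000000110010100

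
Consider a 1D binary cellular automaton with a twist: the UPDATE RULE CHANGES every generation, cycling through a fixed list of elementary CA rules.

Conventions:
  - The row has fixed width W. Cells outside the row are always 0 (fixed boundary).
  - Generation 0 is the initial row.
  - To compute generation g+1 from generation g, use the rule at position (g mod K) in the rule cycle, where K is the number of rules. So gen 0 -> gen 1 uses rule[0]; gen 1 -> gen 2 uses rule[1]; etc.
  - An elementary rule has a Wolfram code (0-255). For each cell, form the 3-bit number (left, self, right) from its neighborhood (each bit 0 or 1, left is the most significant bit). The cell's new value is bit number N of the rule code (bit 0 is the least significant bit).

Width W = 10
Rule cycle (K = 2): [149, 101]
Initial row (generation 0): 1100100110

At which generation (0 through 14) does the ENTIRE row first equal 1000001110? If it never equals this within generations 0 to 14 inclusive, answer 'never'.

Answer: 5

Derivation:
Gen 0: 1100100110
Gen 1 (rule 149): 0010110001
Gen 2 (rule 101): 1011010101
Gen 3 (rule 149): 1000010101
Gen 4 (rule 101): 1011011111
Gen 5 (rule 149): 1000001110
Gen 6 (rule 101): 1011100010
Gen 7 (rule 149): 1001011011
Gen 8 (rule 101): 1001101101
Gen 9 (rule 149): 1100000001
Gen 10 (rule 101): 0101111101
Gen 11 (rule 149): 0100111001
Gen 12 (rule 101): 0100001001
Gen 13 (rule 149): 0111101101
Gen 14 (rule 101): 0000110111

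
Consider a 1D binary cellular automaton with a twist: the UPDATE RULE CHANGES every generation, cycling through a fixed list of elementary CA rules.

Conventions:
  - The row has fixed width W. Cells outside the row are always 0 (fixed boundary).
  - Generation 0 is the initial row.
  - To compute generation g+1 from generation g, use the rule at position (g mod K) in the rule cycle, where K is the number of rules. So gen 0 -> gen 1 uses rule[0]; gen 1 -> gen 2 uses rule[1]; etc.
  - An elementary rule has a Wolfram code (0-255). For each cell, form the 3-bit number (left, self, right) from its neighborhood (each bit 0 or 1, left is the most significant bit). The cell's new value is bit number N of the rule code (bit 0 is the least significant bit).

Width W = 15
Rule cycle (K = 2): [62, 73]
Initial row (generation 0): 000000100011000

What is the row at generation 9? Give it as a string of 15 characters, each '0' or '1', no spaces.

Answer: 111111000001110

Derivation:
Gen 0: 000000100011000
Gen 1 (rule 62): 000001110110100
Gen 2 (rule 73): 111101010110001
Gen 3 (rule 62): 100011111101011
Gen 4 (rule 73): 001010000100011
Gen 5 (rule 62): 011111001110110
Gen 6 (rule 73): 010001001010110
Gen 7 (rule 62): 111011111111101
Gen 8 (rule 73): 101010000000100
Gen 9 (rule 62): 111111000001110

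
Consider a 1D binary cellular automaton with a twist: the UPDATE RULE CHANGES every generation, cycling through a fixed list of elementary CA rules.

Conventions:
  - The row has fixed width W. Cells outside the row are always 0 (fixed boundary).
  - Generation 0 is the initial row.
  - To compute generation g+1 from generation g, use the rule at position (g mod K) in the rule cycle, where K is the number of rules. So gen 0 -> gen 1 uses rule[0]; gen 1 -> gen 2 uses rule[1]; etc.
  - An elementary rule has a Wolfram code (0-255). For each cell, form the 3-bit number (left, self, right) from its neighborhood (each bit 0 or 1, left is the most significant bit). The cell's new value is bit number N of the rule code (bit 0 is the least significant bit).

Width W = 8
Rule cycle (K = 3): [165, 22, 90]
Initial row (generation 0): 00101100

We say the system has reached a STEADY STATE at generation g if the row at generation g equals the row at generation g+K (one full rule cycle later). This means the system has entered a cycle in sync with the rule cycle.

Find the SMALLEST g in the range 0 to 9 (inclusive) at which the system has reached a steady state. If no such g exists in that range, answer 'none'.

Answer: none

Derivation:
Gen 0: 00101100
Gen 1 (rule 165): 10110001
Gen 2 (rule 22): 10001011
Gen 3 (rule 90): 01010011
Gen 4 (rule 165): 01110000
Gen 5 (rule 22): 10001000
Gen 6 (rule 90): 01010100
Gen 7 (rule 165): 01111101
Gen 8 (rule 22): 10000001
Gen 9 (rule 90): 01000010
Gen 10 (rule 165): 01011010
Gen 11 (rule 22): 11000011
Gen 12 (rule 90): 11100111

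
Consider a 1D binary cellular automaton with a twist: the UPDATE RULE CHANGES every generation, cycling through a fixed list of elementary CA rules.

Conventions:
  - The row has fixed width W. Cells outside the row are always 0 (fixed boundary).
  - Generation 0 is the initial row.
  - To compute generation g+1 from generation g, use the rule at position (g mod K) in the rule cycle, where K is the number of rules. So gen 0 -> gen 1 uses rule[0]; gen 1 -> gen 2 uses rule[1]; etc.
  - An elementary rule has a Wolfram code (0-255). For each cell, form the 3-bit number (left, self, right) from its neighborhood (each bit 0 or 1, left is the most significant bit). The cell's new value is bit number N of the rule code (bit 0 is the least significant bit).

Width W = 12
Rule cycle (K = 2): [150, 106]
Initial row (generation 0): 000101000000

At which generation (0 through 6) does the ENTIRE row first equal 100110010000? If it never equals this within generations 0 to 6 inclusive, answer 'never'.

Gen 0: 000101000000
Gen 1 (rule 150): 001101100000
Gen 2 (rule 106): 011111100000
Gen 3 (rule 150): 101111010000
Gen 4 (rule 106): 011001100000
Gen 5 (rule 150): 100110010000
Gen 6 (rule 106): 001110100000

Answer: 5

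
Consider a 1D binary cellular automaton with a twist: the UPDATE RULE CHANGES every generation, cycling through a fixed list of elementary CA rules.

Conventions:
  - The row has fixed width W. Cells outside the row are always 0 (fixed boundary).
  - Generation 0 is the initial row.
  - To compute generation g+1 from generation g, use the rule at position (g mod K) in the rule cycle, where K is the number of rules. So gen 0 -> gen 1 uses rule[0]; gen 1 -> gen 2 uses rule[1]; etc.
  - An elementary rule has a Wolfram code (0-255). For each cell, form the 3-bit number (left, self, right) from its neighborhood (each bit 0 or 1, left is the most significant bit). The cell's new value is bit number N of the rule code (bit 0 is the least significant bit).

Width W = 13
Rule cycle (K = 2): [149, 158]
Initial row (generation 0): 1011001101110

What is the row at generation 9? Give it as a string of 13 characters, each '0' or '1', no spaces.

Answer: 1010110000001

Derivation:
Gen 0: 1011001101110
Gen 1 (rule 149): 1000100000101
Gen 2 (rule 158): 1101110001101
Gen 3 (rule 149): 0000101100001
Gen 4 (rule 158): 0001101010011
Gen 5 (rule 149): 1100001011000
Gen 6 (rule 158): 1010011010100
Gen 7 (rule 149): 1011000010111
Gen 8 (rule 158): 1010100110110
Gen 9 (rule 149): 1010110000001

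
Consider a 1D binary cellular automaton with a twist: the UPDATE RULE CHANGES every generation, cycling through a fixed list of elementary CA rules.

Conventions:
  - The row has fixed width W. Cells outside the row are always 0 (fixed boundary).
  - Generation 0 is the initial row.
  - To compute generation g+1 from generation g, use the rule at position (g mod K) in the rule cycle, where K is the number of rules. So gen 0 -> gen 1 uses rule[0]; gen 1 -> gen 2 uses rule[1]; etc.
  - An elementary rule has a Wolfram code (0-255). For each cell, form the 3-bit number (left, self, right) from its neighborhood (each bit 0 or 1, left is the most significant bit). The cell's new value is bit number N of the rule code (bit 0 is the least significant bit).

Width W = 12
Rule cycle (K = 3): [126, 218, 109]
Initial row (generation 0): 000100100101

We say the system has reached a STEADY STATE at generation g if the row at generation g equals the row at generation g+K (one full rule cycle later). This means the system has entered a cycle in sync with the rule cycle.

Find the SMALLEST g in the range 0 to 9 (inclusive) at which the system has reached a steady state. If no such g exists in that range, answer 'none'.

Gen 0: 000100100101
Gen 1 (rule 126): 001111111111
Gen 2 (rule 218): 011111111111
Gen 3 (rule 109): 010000000001
Gen 4 (rule 126): 111000000011
Gen 5 (rule 218): 111100000111
Gen 6 (rule 109): 100101110101
Gen 7 (rule 126): 111111011111
Gen 8 (rule 218): 111111011111
Gen 9 (rule 109): 100001110001
Gen 10 (rule 126): 110011011011
Gen 11 (rule 218): 111111011011
Gen 12 (rule 109): 100001111111

Answer: none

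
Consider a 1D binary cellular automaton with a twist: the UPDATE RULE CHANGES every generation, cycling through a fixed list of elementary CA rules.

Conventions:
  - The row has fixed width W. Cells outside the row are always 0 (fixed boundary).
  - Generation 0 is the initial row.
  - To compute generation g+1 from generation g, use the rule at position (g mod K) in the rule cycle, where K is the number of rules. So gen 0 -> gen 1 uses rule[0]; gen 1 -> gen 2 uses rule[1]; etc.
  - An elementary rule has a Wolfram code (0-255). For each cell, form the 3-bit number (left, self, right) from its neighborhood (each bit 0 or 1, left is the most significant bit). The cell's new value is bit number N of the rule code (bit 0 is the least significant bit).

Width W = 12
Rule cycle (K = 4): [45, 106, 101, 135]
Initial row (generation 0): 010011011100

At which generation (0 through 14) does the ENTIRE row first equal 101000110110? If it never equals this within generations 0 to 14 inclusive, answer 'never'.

Answer: 4

Derivation:
Gen 0: 010011011100
Gen 1 (rule 45): 010010110001
Gen 2 (rule 106): 100101110010
Gen 3 (rule 101): 100110010010
Gen 4 (rule 135): 101000110110
Gen 5 (rule 45): 111010101100
Gen 6 (rule 106): 101101011100
Gen 7 (rule 101): 110111100101
Gen 8 (rule 135): 000011001101
Gen 9 (rule 45): 111010001011
Gen 10 (rule 106): 101100010111
Gen 11 (rule 101): 110101011001
Gen 12 (rule 135): 000101000011
Gen 13 (rule 45): 110111011010
Gen 14 (rule 106): 111101111100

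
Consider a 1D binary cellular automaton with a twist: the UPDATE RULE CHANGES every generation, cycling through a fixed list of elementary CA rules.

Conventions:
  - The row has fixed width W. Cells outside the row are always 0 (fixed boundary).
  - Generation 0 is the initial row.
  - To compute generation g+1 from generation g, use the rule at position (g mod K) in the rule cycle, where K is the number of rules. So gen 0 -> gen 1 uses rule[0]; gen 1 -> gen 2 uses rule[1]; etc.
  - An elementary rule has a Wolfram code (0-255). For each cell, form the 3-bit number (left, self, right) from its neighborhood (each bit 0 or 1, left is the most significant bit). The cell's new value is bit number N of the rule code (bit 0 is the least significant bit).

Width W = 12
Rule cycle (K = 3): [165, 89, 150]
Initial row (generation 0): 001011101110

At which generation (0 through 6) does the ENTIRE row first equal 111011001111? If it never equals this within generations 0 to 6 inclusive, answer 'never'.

Gen 0: 001011101110
Gen 1 (rule 165): 101101010100
Gen 2 (rule 89): 001100000011
Gen 3 (rule 150): 010010000100
Gen 4 (rule 165): 010010110101
Gen 5 (rule 89): 001000110000
Gen 6 (rule 150): 011101001000

Answer: never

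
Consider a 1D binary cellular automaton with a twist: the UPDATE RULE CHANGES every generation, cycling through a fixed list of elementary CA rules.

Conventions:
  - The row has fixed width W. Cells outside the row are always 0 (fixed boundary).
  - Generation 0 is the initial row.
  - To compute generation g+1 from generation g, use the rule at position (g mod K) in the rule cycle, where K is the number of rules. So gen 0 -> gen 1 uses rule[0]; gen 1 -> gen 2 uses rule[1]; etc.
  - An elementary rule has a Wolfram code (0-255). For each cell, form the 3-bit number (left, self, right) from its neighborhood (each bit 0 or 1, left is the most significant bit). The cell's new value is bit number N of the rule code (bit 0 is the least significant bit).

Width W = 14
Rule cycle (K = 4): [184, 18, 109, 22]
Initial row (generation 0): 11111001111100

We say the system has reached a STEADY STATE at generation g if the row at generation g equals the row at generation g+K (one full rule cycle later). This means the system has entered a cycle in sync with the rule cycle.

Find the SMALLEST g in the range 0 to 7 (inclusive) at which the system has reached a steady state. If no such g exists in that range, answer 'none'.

Gen 0: 11111001111100
Gen 1 (rule 184): 11110101111010
Gen 2 (rule 18): 00000000000001
Gen 3 (rule 109): 11111111111101
Gen 4 (rule 22): 00000000000001
Gen 5 (rule 184): 00000000000000
Gen 6 (rule 18): 00000000000000
Gen 7 (rule 109): 11111111111111
Gen 8 (rule 22): 00000000000000
Gen 9 (rule 184): 00000000000000
Gen 10 (rule 18): 00000000000000
Gen 11 (rule 109): 11111111111111

Answer: 5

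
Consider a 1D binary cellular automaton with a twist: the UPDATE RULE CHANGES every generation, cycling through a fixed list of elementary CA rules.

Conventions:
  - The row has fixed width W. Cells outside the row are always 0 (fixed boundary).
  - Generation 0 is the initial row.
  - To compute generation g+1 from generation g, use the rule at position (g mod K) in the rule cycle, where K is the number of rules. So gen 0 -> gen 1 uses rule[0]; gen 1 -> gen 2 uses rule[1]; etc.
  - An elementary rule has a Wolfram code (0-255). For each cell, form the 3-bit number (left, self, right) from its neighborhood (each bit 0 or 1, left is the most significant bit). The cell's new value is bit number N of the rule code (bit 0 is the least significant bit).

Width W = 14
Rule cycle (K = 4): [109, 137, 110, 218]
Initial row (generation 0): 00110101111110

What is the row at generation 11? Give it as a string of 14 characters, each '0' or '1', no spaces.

Answer: 00110011000010

Derivation:
Gen 0: 00110101111110
Gen 1 (rule 109): 10111111000010
Gen 2 (rule 137): 00111110011000
Gen 3 (rule 110): 01100010111000
Gen 4 (rule 218): 11110100111100
Gen 5 (rule 109): 10011100100101
Gen 6 (rule 137): 00011000000000
Gen 7 (rule 110): 00111000000000
Gen 8 (rule 218): 01111100000000
Gen 9 (rule 109): 01000101111111
Gen 10 (rule 137): 00010001111110
Gen 11 (rule 110): 00110011000010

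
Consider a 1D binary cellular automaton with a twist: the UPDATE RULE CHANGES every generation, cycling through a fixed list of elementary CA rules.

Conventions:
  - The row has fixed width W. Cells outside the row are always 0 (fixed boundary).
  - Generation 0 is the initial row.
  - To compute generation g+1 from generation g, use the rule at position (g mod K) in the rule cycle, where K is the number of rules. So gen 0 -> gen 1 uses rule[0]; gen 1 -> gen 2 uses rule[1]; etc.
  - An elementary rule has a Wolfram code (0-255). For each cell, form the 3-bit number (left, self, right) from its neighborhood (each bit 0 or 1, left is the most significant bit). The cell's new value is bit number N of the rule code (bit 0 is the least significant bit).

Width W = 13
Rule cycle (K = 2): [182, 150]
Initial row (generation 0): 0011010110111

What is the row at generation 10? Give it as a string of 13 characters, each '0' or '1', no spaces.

Gen 0: 0011010110111
Gen 1 (rule 182): 0100111001010
Gen 2 (rule 150): 1111010111011
Gen 3 (rule 182): 0110111010100
Gen 4 (rule 150): 1000010010110
Gen 5 (rule 182): 1100111111001
Gen 6 (rule 150): 0011011110111
Gen 7 (rule 182): 0100101101010
Gen 8 (rule 150): 1111100001011
Gen 9 (rule 182): 0111010011100
Gen 10 (rule 150): 1010011101010

Answer: 1010011101010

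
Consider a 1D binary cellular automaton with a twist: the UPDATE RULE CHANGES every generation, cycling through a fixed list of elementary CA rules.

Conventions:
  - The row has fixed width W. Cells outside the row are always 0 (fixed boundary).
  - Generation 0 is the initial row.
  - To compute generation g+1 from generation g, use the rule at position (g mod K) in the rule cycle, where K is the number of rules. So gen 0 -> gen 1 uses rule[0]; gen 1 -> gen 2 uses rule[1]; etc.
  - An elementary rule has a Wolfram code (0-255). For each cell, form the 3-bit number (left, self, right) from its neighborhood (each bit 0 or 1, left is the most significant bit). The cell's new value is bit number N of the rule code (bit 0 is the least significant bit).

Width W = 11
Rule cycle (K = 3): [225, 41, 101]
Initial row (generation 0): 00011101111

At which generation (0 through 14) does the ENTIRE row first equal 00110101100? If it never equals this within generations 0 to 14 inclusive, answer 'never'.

Gen 0: 00011101111
Gen 1 (rule 225): 11001110111
Gen 2 (rule 41): 10001001100
Gen 3 (rule 101): 10101000101
Gen 4 (rule 225): 01010010010
Gen 5 (rule 41): 00100000000
Gen 6 (rule 101): 10101111111
Gen 7 (rule 225): 01010111111
Gen 8 (rule 41): 00101100000
Gen 9 (rule 101): 10110101111
Gen 10 (rule 225): 01011010111
Gen 11 (rule 41): 00110101100
Gen 12 (rule 101): 10011110101
Gen 13 (rule 225): 00001111010
Gen 14 (rule 41): 11101000100

Answer: 11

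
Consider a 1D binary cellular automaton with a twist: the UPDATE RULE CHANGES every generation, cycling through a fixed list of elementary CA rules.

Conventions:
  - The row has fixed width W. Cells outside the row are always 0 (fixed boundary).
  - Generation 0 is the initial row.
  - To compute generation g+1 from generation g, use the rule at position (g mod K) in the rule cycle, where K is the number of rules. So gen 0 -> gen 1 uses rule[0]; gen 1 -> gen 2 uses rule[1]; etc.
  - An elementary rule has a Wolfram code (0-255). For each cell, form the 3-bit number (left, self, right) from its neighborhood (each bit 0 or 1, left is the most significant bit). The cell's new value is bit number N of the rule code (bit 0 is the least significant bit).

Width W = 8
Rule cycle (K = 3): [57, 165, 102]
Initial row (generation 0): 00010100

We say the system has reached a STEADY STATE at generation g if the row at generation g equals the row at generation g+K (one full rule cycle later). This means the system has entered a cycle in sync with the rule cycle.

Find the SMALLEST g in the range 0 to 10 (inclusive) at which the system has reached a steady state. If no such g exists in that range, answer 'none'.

Answer: 0

Derivation:
Gen 0: 00010100
Gen 1 (rule 57): 11001011
Gen 2 (rule 165): 00001100
Gen 3 (rule 102): 00010100
Gen 4 (rule 57): 11001011
Gen 5 (rule 165): 00001100
Gen 6 (rule 102): 00010100
Gen 7 (rule 57): 11001011
Gen 8 (rule 165): 00001100
Gen 9 (rule 102): 00010100
Gen 10 (rule 57): 11001011
Gen 11 (rule 165): 00001100
Gen 12 (rule 102): 00010100
Gen 13 (rule 57): 11001011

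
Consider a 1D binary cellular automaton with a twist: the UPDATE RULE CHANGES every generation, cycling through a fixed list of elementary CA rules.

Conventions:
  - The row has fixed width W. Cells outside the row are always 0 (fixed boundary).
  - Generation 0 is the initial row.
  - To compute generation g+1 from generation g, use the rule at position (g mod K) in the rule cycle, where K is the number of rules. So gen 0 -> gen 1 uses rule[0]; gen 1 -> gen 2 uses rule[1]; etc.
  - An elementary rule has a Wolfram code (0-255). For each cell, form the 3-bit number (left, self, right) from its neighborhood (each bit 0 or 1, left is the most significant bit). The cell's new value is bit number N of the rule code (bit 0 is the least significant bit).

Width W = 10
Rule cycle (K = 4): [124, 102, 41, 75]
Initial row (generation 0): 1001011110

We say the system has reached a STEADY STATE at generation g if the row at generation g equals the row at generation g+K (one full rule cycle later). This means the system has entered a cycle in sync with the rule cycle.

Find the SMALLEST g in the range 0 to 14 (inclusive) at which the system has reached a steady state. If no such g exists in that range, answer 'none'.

Answer: 8

Derivation:
Gen 0: 1001011110
Gen 1 (rule 124): 1101110011
Gen 2 (rule 102): 0110010101
Gen 3 (rule 41): 0100001010
Gen 4 (rule 75): 1001110000
Gen 5 (rule 124): 1101011000
Gen 6 (rule 102): 0111101000
Gen 7 (rule 41): 0100010011
Gen 8 (rule 75): 1001100111
Gen 9 (rule 124): 1101110101
Gen 10 (rule 102): 0110011111
Gen 11 (rule 41): 0100010000
Gen 12 (rule 75): 1001100111
Gen 13 (rule 124): 1101110101
Gen 14 (rule 102): 0110011111
Gen 15 (rule 41): 0100010000
Gen 16 (rule 75): 1001100111
Gen 17 (rule 124): 1101110101
Gen 18 (rule 102): 0110011111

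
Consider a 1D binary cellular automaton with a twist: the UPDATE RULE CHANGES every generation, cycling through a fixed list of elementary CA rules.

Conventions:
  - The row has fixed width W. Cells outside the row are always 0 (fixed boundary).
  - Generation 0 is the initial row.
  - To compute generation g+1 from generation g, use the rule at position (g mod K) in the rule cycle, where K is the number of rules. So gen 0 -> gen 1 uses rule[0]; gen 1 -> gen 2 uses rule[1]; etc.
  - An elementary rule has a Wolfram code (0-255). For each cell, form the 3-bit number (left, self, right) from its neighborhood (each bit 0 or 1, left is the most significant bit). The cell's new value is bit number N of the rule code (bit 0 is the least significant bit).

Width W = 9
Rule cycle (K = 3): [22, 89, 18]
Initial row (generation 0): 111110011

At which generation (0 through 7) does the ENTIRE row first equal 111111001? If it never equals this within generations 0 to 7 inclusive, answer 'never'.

Gen 0: 111110011
Gen 1 (rule 22): 000001100
Gen 2 (rule 89): 111101111
Gen 3 (rule 18): 000000000
Gen 4 (rule 22): 000000000
Gen 5 (rule 89): 111111111
Gen 6 (rule 18): 000000000
Gen 7 (rule 22): 000000000

Answer: never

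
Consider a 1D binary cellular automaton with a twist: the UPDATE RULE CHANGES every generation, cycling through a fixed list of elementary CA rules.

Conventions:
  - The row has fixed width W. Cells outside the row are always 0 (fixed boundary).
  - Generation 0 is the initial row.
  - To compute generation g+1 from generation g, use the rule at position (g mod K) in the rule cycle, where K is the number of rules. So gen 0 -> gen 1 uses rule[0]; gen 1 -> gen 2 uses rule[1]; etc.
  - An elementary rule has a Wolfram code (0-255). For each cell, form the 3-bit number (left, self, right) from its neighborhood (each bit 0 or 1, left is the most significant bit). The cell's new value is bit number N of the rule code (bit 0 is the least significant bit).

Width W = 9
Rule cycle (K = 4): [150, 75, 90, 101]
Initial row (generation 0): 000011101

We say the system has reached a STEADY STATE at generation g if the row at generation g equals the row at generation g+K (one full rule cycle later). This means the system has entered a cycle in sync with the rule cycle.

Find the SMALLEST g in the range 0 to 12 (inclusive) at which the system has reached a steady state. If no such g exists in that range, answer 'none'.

Gen 0: 000011101
Gen 1 (rule 150): 000101001
Gen 2 (rule 75): 111000010
Gen 3 (rule 90): 101100101
Gen 4 (rule 101): 110100111
Gen 5 (rule 150): 000111010
Gen 6 (rule 75): 111101000
Gen 7 (rule 90): 100100100
Gen 8 (rule 101): 100100101
Gen 9 (rule 150): 111111101
Gen 10 (rule 75): 100000100
Gen 11 (rule 90): 010001010
Gen 12 (rule 101): 010101110
Gen 13 (rule 150): 110100101
Gen 14 (rule 75): 110001000
Gen 15 (rule 90): 111010100
Gen 16 (rule 101): 001111101

Answer: none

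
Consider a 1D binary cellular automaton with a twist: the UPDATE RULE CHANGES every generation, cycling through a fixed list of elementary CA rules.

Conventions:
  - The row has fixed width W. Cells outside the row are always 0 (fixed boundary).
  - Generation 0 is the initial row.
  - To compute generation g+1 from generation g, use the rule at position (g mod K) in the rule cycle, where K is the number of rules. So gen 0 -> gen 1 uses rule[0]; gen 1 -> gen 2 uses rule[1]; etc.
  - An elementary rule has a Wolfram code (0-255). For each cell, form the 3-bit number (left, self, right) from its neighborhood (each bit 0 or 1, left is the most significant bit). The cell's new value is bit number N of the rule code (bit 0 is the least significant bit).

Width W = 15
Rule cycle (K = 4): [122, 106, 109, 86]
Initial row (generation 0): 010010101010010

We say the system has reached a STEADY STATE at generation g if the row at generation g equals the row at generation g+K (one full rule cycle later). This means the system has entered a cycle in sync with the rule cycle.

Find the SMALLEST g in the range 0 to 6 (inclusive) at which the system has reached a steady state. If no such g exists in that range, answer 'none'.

Answer: none

Derivation:
Gen 0: 010010101010010
Gen 1 (rule 122): 101101010101101
Gen 2 (rule 106): 011110101011110
Gen 3 (rule 109): 010011111110010
Gen 4 (rule 86): 111100000011111
Gen 5 (rule 122): 100110000110001
Gen 6 (rule 106): 001110001110010
Gen 7 (rule 109): 101010101010010
Gen 8 (rule 86): 101010101011111
Gen 9 (rule 122): 010101010110001
Gen 10 (rule 106): 101010101110010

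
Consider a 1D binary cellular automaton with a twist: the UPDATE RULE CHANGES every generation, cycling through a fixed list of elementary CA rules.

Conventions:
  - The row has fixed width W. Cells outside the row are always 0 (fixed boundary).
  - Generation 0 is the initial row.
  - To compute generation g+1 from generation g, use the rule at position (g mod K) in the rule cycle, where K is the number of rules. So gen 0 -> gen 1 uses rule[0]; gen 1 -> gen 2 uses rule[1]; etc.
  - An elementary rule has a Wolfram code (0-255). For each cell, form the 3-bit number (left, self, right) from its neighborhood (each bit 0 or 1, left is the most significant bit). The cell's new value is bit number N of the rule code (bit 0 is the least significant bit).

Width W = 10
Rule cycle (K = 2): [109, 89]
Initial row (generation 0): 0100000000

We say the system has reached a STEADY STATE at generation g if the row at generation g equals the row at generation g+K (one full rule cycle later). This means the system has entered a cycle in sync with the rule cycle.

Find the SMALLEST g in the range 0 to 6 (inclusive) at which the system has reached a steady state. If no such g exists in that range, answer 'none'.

Answer: 3

Derivation:
Gen 0: 0100000000
Gen 1 (rule 109): 0101111111
Gen 2 (rule 89): 0001000001
Gen 3 (rule 109): 1101011101
Gen 4 (rule 89): 1100010100
Gen 5 (rule 109): 1101011101
Gen 6 (rule 89): 1100010100
Gen 7 (rule 109): 1101011101
Gen 8 (rule 89): 1100010100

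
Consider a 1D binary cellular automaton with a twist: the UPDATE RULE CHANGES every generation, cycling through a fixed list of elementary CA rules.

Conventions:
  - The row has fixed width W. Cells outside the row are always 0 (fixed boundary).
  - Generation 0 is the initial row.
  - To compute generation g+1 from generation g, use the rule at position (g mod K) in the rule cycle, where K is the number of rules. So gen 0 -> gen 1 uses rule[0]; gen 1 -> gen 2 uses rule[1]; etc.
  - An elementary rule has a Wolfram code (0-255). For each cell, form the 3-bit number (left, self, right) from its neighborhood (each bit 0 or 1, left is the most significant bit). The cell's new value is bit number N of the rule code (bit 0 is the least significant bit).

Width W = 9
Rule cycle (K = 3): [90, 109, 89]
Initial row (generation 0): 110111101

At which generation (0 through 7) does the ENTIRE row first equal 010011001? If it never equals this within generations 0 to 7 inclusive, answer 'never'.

Gen 0: 110111101
Gen 1 (rule 90): 110100100
Gen 2 (rule 109): 111100101
Gen 3 (rule 89): 100110000
Gen 4 (rule 90): 011111000
Gen 5 (rule 109): 010001011
Gen 6 (rule 89): 001100011
Gen 7 (rule 90): 011110111

Answer: never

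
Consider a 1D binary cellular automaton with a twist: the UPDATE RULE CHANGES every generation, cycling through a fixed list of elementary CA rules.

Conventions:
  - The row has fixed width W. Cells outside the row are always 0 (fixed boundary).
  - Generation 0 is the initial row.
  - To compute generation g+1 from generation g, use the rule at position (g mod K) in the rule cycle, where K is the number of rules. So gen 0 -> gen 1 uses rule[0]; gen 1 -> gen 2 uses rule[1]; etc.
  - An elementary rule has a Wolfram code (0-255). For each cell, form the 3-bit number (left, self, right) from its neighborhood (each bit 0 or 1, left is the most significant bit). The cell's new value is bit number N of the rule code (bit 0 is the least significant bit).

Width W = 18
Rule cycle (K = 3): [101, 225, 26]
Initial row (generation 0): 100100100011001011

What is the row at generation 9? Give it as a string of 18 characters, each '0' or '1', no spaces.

Answer: 010010000000100010

Derivation:
Gen 0: 100100100011001011
Gen 1 (rule 101): 100100101001001101
Gen 2 (rule 225): 000000010000000110
Gen 3 (rule 26): 000000101000001101
Gen 4 (rule 101): 111110111011100111
Gen 5 (rule 225): 011111011101100011
Gen 6 (rule 26): 110000010001010110
Gen 7 (rule 101): 010111010101111010
Gen 8 (rule 225): 001011101010111100
Gen 9 (rule 26): 010010000000100010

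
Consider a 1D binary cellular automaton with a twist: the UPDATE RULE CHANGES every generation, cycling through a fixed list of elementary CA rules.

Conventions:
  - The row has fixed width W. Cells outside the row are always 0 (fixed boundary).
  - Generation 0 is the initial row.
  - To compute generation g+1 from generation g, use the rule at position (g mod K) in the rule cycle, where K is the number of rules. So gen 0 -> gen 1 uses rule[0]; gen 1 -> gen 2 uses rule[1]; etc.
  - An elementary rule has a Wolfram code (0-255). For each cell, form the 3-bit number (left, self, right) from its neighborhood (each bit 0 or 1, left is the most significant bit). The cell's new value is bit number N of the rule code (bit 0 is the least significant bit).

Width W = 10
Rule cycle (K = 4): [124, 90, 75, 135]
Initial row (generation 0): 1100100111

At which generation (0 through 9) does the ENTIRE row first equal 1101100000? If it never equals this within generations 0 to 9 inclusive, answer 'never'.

Answer: never

Derivation:
Gen 0: 1100100111
Gen 1 (rule 124): 1110110101
Gen 2 (rule 90): 1010110000
Gen 3 (rule 75): 0000110111
Gen 4 (rule 135): 1111000010
Gen 5 (rule 124): 1001100011
Gen 6 (rule 90): 0111110111
Gen 7 (rule 75): 1100010101
Gen 8 (rule 135): 0001110101
Gen 9 (rule 124): 0001011111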